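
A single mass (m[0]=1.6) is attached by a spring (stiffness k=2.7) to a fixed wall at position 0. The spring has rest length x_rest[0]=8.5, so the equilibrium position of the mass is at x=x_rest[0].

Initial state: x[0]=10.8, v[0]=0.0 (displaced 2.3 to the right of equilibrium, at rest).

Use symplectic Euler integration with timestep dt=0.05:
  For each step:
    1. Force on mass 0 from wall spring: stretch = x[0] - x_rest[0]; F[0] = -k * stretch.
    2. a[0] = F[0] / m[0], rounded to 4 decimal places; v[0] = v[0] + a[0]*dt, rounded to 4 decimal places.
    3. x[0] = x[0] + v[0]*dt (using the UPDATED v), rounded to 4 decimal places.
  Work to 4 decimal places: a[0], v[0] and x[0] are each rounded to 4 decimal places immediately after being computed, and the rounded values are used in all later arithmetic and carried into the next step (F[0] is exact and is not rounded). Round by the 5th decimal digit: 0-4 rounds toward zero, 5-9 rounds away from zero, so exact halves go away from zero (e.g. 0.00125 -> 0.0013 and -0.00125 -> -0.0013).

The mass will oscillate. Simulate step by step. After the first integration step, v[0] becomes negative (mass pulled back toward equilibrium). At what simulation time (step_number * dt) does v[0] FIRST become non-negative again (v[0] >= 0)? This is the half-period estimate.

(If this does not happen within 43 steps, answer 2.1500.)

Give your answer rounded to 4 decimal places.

Step 0: x=[10.8000] v=[0.0000]
Step 1: x=[10.7903] v=[-0.1941]
Step 2: x=[10.7709] v=[-0.3873]
Step 3: x=[10.7420] v=[-0.5789]
Step 4: x=[10.7036] v=[-0.7681]
Step 5: x=[10.6559] v=[-0.9540]
Step 6: x=[10.5991] v=[-1.1359]
Step 7: x=[10.5335] v=[-1.3130]
Step 8: x=[10.4593] v=[-1.4846]
Step 9: x=[10.3768] v=[-1.6499]
Step 10: x=[10.2864] v=[-1.8083]
Step 11: x=[10.1885] v=[-1.9590]
Step 12: x=[10.0834] v=[-2.1015]
Step 13: x=[9.9716] v=[-2.2351]
Step 14: x=[9.8536] v=[-2.3593]
Step 15: x=[9.7299] v=[-2.4735]
Step 16: x=[9.6010] v=[-2.5773]
Step 17: x=[9.4675] v=[-2.6702]
Step 18: x=[9.3299] v=[-2.7518]
Step 19: x=[9.1888] v=[-2.8218]
Step 20: x=[9.0448] v=[-2.8799]
Step 21: x=[8.8985] v=[-2.9259]
Step 22: x=[8.7505] v=[-2.9595]
Step 23: x=[8.6015] v=[-2.9806]
Step 24: x=[8.4520] v=[-2.9892]
Step 25: x=[8.3027] v=[-2.9852]
Step 26: x=[8.1543] v=[-2.9686]
Step 27: x=[8.0073] v=[-2.9394]
Step 28: x=[7.8624] v=[-2.8978]
Step 29: x=[7.7202] v=[-2.8440]
Step 30: x=[7.5813] v=[-2.7782]
Step 31: x=[7.4463] v=[-2.7007]
Step 32: x=[7.3157] v=[-2.6118]
Step 33: x=[7.1901] v=[-2.5119]
Step 34: x=[7.0700] v=[-2.4014]
Step 35: x=[6.9560] v=[-2.2807]
Step 36: x=[6.8485] v=[-2.1504]
Step 37: x=[6.7479] v=[-2.0111]
Step 38: x=[6.6547] v=[-1.8633]
Step 39: x=[6.5693] v=[-1.7076]
Step 40: x=[6.4921] v=[-1.5447]
Step 41: x=[6.4233] v=[-1.3753]
Step 42: x=[6.3633] v=[-1.2001]
Step 43: x=[6.3123] v=[-1.0198]
v[0] did not become non-negative within 43 steps; using fallback time=2.1500

Answer: 2.1500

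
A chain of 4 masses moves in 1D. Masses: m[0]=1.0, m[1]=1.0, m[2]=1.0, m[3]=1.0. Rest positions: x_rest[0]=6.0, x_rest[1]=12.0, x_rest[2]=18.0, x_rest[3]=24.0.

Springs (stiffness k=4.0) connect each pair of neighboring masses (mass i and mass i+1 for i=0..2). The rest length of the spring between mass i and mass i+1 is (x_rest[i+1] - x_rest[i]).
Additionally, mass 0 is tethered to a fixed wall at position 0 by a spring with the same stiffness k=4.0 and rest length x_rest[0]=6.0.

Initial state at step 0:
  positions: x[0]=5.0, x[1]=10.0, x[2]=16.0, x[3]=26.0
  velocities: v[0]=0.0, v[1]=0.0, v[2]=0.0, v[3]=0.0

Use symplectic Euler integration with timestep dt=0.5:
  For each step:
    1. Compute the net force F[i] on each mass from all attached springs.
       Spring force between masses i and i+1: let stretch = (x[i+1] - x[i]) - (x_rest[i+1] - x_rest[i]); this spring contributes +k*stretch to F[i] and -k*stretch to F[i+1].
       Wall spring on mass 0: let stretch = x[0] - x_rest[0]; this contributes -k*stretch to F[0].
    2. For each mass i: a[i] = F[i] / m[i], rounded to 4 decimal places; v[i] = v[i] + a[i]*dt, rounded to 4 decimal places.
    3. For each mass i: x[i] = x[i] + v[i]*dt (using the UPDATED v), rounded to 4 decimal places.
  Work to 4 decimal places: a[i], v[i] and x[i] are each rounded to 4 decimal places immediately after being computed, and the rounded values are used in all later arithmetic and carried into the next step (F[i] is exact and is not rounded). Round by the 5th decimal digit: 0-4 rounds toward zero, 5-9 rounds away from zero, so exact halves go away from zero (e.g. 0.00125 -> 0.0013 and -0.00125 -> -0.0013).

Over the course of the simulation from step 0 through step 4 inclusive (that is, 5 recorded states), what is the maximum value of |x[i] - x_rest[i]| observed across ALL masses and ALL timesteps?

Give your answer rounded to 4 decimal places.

Answer: 4.0000

Derivation:
Step 0: x=[5.0000 10.0000 16.0000 26.0000] v=[0.0000 0.0000 0.0000 0.0000]
Step 1: x=[5.0000 11.0000 20.0000 22.0000] v=[0.0000 2.0000 8.0000 -8.0000]
Step 2: x=[6.0000 15.0000 17.0000 22.0000] v=[2.0000 8.0000 -6.0000 0.0000]
Step 3: x=[10.0000 12.0000 17.0000 23.0000] v=[8.0000 -6.0000 0.0000 2.0000]
Step 4: x=[6.0000 12.0000 18.0000 24.0000] v=[-8.0000 0.0000 2.0000 2.0000]
Max displacement = 4.0000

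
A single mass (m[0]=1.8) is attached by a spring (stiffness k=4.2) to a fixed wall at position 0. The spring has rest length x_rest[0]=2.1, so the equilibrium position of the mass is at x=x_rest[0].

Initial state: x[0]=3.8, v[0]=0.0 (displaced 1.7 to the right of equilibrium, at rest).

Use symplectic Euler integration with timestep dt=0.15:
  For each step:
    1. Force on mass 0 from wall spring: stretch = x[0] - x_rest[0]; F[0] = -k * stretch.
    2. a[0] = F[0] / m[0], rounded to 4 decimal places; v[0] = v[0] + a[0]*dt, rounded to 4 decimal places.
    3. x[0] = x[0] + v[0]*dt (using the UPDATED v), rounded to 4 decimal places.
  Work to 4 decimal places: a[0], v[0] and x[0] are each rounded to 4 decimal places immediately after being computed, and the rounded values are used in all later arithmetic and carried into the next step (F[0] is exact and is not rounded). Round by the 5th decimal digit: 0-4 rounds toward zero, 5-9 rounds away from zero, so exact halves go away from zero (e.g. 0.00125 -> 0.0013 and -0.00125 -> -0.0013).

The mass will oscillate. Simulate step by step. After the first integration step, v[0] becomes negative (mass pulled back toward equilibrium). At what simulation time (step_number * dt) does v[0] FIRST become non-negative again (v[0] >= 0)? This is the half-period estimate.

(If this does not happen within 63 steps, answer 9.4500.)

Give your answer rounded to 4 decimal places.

Step 0: x=[3.8000] v=[0.0000]
Step 1: x=[3.7108] v=[-0.5950]
Step 2: x=[3.5370] v=[-1.1588]
Step 3: x=[3.2877] v=[-1.6618]
Step 4: x=[2.9761] v=[-2.0775]
Step 5: x=[2.6185] v=[-2.3841]
Step 6: x=[2.2337] v=[-2.5656]
Step 7: x=[1.8418] v=[-2.6124]
Step 8: x=[1.4635] v=[-2.5220]
Step 9: x=[1.1186] v=[-2.2992]
Step 10: x=[0.8252] v=[-1.9557]
Step 11: x=[0.5988] v=[-1.5095]
Step 12: x=[0.4512] v=[-0.9841]
Step 13: x=[0.3902] v=[-0.4070]
Step 14: x=[0.4189] v=[0.1914]
First v>=0 after going negative at step 14, time=2.1000

Answer: 2.1000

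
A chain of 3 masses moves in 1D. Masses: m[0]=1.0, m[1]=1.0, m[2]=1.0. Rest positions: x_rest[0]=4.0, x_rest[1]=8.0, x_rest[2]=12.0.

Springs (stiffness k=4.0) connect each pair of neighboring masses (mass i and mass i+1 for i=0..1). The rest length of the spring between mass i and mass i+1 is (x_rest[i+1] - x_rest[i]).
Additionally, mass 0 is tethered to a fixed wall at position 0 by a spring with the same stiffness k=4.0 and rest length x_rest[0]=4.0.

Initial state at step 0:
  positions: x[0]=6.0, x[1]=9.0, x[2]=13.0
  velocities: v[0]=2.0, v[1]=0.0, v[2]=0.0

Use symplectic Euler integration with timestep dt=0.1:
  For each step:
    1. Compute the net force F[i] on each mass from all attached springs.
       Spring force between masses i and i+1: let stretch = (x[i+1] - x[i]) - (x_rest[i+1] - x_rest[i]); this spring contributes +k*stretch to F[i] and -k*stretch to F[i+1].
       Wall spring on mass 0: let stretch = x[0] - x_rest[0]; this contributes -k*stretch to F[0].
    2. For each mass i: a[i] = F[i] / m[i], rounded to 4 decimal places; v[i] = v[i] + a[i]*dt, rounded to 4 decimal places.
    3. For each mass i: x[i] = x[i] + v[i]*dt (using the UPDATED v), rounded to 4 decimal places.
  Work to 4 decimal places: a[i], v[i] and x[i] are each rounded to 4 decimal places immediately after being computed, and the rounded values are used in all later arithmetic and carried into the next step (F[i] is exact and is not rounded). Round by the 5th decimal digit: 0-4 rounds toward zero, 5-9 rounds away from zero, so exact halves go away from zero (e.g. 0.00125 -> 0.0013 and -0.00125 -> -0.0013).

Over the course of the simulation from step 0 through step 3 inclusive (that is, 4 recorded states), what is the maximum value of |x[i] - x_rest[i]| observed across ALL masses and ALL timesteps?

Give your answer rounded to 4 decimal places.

Answer: 2.0800

Derivation:
Step 0: x=[6.0000 9.0000 13.0000] v=[2.0000 0.0000 0.0000]
Step 1: x=[6.0800 9.0400 13.0000] v=[0.8000 0.4000 0.0000]
Step 2: x=[6.0352 9.1200 13.0016] v=[-0.4480 0.8000 0.0160]
Step 3: x=[5.8724 9.2319 13.0079] v=[-1.6282 1.1187 0.0634]
Max displacement = 2.0800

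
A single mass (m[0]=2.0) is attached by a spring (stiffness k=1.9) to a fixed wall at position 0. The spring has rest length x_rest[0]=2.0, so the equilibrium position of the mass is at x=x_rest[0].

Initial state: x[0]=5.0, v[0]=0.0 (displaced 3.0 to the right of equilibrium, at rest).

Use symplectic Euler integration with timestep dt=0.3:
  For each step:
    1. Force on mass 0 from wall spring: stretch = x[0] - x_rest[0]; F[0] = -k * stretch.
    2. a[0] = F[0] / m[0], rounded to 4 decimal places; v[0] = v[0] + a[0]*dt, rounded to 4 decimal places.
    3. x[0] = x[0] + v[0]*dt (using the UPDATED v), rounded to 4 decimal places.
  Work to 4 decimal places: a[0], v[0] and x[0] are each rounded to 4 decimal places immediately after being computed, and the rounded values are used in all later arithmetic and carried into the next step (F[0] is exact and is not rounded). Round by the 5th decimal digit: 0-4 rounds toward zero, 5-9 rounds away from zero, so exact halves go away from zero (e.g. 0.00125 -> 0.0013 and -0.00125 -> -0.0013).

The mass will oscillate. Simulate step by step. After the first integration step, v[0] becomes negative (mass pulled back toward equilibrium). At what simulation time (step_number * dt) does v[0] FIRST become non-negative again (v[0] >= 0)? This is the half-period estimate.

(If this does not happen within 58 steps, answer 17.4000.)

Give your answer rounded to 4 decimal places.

Answer: 3.3000

Derivation:
Step 0: x=[5.0000] v=[0.0000]
Step 1: x=[4.7435] v=[-0.8550]
Step 2: x=[4.2524] v=[-1.6369]
Step 3: x=[3.5688] v=[-2.2788]
Step 4: x=[2.7510] v=[-2.7259]
Step 5: x=[1.8690] v=[-2.9400]
Step 6: x=[0.9982] v=[-2.9027]
Step 7: x=[0.2130] v=[-2.6172]
Step 8: x=[-0.4194] v=[-2.1079]
Step 9: x=[-0.8449] v=[-1.4184]
Step 10: x=[-1.0272] v=[-0.6076]
Step 11: x=[-0.9507] v=[0.2551]
First v>=0 after going negative at step 11, time=3.3000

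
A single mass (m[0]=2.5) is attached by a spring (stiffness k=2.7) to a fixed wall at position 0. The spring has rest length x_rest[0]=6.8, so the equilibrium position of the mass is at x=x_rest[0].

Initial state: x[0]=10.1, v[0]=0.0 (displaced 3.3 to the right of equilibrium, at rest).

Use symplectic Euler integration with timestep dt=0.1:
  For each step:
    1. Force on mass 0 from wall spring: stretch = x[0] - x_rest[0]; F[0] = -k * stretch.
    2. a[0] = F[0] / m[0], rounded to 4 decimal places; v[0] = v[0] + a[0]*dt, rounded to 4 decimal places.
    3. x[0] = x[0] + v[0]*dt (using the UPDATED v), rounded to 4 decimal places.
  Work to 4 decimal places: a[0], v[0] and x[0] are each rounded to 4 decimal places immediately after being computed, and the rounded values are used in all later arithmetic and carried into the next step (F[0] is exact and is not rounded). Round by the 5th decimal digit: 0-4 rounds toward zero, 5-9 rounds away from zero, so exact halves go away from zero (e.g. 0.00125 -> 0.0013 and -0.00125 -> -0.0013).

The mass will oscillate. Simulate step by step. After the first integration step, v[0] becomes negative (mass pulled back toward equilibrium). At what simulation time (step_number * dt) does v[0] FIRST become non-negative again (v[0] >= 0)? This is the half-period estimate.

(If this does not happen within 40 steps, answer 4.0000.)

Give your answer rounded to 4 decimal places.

Answer: 3.1000

Derivation:
Step 0: x=[10.1000] v=[0.0000]
Step 1: x=[10.0644] v=[-0.3564]
Step 2: x=[9.9935] v=[-0.7090]
Step 3: x=[9.8881] v=[-1.0539]
Step 4: x=[9.7494] v=[-1.3874]
Step 5: x=[9.5788] v=[-1.7059]
Step 6: x=[9.3782] v=[-2.0060]
Step 7: x=[9.1498] v=[-2.2845]
Step 8: x=[8.8960] v=[-2.5383]
Step 9: x=[8.6195] v=[-2.7647]
Step 10: x=[8.3234] v=[-2.9612]
Step 11: x=[8.0108] v=[-3.1257]
Step 12: x=[7.6852] v=[-3.2565]
Step 13: x=[7.3500] v=[-3.3521]
Step 14: x=[7.0089] v=[-3.4115]
Step 15: x=[6.6655] v=[-3.4341]
Step 16: x=[6.3235] v=[-3.4196]
Step 17: x=[5.9867] v=[-3.3681]
Step 18: x=[5.6587] v=[-3.2803]
Step 19: x=[5.3430] v=[-3.1570]
Step 20: x=[5.0430] v=[-2.9996]
Step 21: x=[4.7620] v=[-2.8098]
Step 22: x=[4.5030] v=[-2.5897]
Step 23: x=[4.2688] v=[-2.3416]
Step 24: x=[4.0620] v=[-2.0682]
Step 25: x=[3.8848] v=[-1.7725]
Step 26: x=[3.7390] v=[-1.4577]
Step 27: x=[3.6263] v=[-1.1271]
Step 28: x=[3.5479] v=[-0.7843]
Step 29: x=[3.5046] v=[-0.4331]
Step 30: x=[3.4969] v=[-0.0772]
Step 31: x=[3.5249] v=[0.2795]
First v>=0 after going negative at step 31, time=3.1000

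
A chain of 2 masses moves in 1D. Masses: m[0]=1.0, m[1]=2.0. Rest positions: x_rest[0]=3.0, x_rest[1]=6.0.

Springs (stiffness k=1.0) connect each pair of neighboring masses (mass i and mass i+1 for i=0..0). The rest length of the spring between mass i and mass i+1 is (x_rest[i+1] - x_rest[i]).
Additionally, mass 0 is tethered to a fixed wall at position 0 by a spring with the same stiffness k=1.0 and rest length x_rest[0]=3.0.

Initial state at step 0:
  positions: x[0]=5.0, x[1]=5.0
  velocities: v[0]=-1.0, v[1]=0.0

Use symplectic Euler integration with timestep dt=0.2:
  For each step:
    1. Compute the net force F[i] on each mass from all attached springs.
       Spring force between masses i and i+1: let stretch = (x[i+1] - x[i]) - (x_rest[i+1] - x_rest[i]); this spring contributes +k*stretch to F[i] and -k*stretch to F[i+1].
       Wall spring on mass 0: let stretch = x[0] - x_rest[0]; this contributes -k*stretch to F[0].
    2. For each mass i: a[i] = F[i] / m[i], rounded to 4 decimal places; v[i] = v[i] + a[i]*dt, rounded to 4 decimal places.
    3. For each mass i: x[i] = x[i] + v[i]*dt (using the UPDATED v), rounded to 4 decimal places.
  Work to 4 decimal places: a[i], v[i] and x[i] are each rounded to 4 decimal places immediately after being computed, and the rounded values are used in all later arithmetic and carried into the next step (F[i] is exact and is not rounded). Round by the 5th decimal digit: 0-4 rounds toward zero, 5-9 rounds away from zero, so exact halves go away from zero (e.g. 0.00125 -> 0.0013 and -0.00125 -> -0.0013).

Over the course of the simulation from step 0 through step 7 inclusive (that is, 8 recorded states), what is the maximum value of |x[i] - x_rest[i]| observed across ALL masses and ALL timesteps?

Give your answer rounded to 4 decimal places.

Step 0: x=[5.0000 5.0000] v=[-1.0000 0.0000]
Step 1: x=[4.6000 5.0600] v=[-2.0000 0.3000]
Step 2: x=[4.0344 5.1708] v=[-2.8280 0.5540]
Step 3: x=[3.3529 5.3189] v=[-3.4076 0.7404]
Step 4: x=[2.6159 5.4877] v=[-3.6850 0.8438]
Step 5: x=[1.8891 5.6590] v=[-3.6338 0.8566]
Step 6: x=[1.2376 5.8149] v=[-3.2576 0.7796]
Step 7: x=[0.7197 5.9393] v=[-2.5897 0.6219]
Max displacement = 2.2803

Answer: 2.2803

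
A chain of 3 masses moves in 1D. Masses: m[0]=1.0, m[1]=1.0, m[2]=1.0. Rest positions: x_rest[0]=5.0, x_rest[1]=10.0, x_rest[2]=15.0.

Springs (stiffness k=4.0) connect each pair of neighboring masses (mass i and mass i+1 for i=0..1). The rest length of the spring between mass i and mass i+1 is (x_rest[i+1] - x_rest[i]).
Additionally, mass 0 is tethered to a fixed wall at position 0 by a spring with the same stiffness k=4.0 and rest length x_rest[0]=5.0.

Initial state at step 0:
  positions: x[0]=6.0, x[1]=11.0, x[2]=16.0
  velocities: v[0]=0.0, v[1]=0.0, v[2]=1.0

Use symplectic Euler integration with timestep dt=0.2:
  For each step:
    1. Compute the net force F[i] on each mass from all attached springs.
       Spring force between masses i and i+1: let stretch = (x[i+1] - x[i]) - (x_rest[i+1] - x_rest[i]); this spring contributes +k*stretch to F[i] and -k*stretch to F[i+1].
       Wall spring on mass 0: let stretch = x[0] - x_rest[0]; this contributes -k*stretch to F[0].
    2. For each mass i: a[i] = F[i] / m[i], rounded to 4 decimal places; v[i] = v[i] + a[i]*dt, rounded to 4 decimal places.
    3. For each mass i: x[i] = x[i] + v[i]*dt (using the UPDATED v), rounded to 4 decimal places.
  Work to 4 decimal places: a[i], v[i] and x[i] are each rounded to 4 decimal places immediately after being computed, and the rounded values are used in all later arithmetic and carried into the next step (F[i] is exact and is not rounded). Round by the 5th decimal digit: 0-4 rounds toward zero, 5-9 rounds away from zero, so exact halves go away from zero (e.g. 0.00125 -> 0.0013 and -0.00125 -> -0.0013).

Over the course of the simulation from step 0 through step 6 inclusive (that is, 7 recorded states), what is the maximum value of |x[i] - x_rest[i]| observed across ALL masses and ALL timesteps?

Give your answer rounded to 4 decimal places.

Step 0: x=[6.0000 11.0000 16.0000] v=[0.0000 0.0000 1.0000]
Step 1: x=[5.8400 11.0000 16.2000] v=[-0.8000 0.0000 1.0000]
Step 2: x=[5.5712 11.0064 16.3680] v=[-1.3440 0.0320 0.8400]
Step 3: x=[5.2806 11.0010 16.4781] v=[-1.4528 -0.0269 0.5507]
Step 4: x=[5.0604 10.9567 16.5119] v=[-1.1010 -0.2215 0.1690]
Step 5: x=[4.9739 10.8578 16.4569] v=[-0.4323 -0.4944 -0.2752]
Step 6: x=[5.0330 10.7134 16.3060] v=[0.2957 -0.7222 -0.7545]
Max displacement = 1.5119

Answer: 1.5119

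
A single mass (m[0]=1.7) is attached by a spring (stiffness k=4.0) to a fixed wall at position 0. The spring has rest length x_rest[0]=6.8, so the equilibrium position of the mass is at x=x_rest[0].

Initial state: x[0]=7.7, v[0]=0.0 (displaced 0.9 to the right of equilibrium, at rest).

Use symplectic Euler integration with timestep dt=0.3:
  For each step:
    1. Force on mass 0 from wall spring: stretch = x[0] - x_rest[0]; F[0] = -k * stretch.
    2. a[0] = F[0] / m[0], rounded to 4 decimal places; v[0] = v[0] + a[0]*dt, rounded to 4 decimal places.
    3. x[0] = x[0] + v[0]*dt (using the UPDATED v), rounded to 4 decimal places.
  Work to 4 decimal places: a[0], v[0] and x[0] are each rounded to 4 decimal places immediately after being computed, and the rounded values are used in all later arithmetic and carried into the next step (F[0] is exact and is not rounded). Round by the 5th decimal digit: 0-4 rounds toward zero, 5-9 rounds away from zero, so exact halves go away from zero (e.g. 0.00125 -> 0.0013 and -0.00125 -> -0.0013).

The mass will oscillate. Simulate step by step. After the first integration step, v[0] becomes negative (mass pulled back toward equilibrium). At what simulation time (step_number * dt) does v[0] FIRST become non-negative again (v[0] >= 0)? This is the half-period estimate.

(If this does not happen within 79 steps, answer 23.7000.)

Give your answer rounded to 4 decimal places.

Answer: 2.1000

Derivation:
Step 0: x=[7.7000] v=[0.0000]
Step 1: x=[7.5094] v=[-0.6353]
Step 2: x=[7.1686] v=[-1.1361]
Step 3: x=[6.7497] v=[-1.3963]
Step 4: x=[6.3415] v=[-1.3608]
Step 5: x=[6.0303] v=[-1.0372]
Step 6: x=[5.8821] v=[-0.4939]
Step 7: x=[5.9283] v=[0.1540]
First v>=0 after going negative at step 7, time=2.1000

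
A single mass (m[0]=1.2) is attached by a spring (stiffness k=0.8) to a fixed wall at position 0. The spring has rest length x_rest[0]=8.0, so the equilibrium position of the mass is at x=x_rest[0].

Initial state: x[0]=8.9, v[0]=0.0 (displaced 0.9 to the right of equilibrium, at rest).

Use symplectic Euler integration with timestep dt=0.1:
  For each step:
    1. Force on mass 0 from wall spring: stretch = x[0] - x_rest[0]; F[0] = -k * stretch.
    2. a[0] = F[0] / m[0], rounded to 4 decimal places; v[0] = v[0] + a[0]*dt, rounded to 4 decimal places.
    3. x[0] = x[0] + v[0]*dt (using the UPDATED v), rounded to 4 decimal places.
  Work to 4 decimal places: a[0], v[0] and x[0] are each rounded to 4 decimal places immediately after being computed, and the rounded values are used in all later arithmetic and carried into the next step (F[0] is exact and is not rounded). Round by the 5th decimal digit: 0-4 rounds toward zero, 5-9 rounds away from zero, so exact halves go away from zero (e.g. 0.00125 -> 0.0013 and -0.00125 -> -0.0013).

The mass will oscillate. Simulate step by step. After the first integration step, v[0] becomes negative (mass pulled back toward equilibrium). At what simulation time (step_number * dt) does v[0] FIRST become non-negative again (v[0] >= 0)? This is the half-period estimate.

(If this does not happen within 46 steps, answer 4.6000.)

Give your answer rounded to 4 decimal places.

Answer: 3.9000

Derivation:
Step 0: x=[8.9000] v=[0.0000]
Step 1: x=[8.8940] v=[-0.0600]
Step 2: x=[8.8820] v=[-0.1196]
Step 3: x=[8.8642] v=[-0.1784]
Step 4: x=[8.8406] v=[-0.2360]
Step 5: x=[8.8114] v=[-0.2920]
Step 6: x=[8.7768] v=[-0.3461]
Step 7: x=[8.7370] v=[-0.3979]
Step 8: x=[8.6923] v=[-0.4470]
Step 9: x=[8.6430] v=[-0.4932]
Step 10: x=[8.5894] v=[-0.5361]
Step 11: x=[8.5319] v=[-0.5754]
Step 12: x=[8.4708] v=[-0.6109]
Step 13: x=[8.4066] v=[-0.6423]
Step 14: x=[8.3397] v=[-0.6694]
Step 15: x=[8.2705] v=[-0.6921]
Step 16: x=[8.1995] v=[-0.7101]
Step 17: x=[8.1272] v=[-0.7234]
Step 18: x=[8.0540] v=[-0.7319]
Step 19: x=[7.9805] v=[-0.7355]
Step 20: x=[7.9071] v=[-0.7342]
Step 21: x=[7.8343] v=[-0.7280]
Step 22: x=[7.7626] v=[-0.7170]
Step 23: x=[7.6925] v=[-0.7012]
Step 24: x=[7.6244] v=[-0.6807]
Step 25: x=[7.5588] v=[-0.6557]
Step 26: x=[7.4962] v=[-0.6263]
Step 27: x=[7.4369] v=[-0.5927]
Step 28: x=[7.3814] v=[-0.5552]
Step 29: x=[7.3300] v=[-0.5140]
Step 30: x=[7.2831] v=[-0.4693]
Step 31: x=[7.2410] v=[-0.4215]
Step 32: x=[7.2039] v=[-0.3709]
Step 33: x=[7.1721] v=[-0.3178]
Step 34: x=[7.1458] v=[-0.2626]
Step 35: x=[7.1252] v=[-0.2057]
Step 36: x=[7.1105] v=[-0.1474]
Step 37: x=[7.1017] v=[-0.0881]
Step 38: x=[7.0989] v=[-0.0282]
Step 39: x=[7.1021] v=[0.0319]
First v>=0 after going negative at step 39, time=3.9000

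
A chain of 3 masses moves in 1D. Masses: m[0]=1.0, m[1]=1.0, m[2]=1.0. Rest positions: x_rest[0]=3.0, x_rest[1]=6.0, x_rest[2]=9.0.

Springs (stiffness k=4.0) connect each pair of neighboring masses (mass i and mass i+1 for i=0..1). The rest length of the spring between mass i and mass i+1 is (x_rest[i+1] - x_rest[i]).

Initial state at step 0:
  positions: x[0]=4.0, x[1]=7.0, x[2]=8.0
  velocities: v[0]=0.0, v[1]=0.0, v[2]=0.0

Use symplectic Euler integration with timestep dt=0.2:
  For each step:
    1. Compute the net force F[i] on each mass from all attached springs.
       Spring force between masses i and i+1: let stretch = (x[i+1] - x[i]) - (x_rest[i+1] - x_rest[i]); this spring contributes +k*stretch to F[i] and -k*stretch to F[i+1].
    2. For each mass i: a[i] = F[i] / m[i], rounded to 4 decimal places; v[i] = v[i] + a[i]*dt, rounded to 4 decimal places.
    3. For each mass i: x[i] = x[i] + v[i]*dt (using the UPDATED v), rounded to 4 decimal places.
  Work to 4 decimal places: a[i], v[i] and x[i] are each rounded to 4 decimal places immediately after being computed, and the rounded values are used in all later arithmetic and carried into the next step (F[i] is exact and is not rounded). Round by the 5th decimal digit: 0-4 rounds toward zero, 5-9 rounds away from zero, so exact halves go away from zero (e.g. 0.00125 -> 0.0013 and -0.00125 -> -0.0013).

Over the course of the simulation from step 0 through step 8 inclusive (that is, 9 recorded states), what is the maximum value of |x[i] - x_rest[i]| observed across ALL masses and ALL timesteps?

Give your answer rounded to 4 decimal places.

Answer: 1.2573

Derivation:
Step 0: x=[4.0000 7.0000 8.0000] v=[0.0000 0.0000 0.0000]
Step 1: x=[4.0000 6.6800 8.3200] v=[0.0000 -1.6000 1.6000]
Step 2: x=[3.9488 6.1936 8.8576] v=[-0.2560 -2.4320 2.6880]
Step 3: x=[3.7768 5.7743 9.4490] v=[-0.8602 -2.0966 2.9568]
Step 4: x=[3.4444 5.6233 9.9324] v=[-1.6622 -0.7548 2.4170]
Step 5: x=[2.9806 5.8132 10.2063] v=[-2.3191 0.9494 1.3697]
Step 6: x=[2.4900 6.2528 10.2573] v=[-2.4530 2.1978 0.2552]
Step 7: x=[2.1214 6.7310 10.1476] v=[-1.8428 2.3912 -0.5484]
Step 8: x=[2.0104 7.0184 9.9713] v=[-0.5551 1.4368 -0.8817]
Max displacement = 1.2573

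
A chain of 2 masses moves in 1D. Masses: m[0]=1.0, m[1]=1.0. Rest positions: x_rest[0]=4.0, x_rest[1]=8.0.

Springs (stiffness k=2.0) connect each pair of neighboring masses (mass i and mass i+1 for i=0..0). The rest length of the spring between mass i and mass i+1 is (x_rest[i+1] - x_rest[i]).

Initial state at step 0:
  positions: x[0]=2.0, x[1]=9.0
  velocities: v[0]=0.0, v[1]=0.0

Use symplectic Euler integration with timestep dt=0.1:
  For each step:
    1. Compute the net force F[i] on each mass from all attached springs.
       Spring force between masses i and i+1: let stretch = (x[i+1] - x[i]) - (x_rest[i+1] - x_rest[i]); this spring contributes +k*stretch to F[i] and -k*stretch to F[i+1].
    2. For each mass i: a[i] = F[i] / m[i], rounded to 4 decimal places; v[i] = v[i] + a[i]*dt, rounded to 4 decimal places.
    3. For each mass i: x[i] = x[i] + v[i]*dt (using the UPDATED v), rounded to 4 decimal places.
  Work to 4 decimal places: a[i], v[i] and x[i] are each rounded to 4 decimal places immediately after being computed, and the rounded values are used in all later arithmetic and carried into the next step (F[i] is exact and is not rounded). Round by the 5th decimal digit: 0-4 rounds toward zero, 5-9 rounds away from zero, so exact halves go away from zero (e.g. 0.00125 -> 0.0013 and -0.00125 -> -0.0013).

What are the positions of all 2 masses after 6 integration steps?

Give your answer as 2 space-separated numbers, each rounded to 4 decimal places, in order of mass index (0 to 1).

Step 0: x=[2.0000 9.0000] v=[0.0000 0.0000]
Step 1: x=[2.0600 8.9400] v=[0.6000 -0.6000]
Step 2: x=[2.1776 8.8224] v=[1.1760 -1.1760]
Step 3: x=[2.3481 8.6519] v=[1.7050 -1.7050]
Step 4: x=[2.5647 8.4353] v=[2.1658 -2.1658]
Step 5: x=[2.8187 8.1813] v=[2.5399 -2.5399]
Step 6: x=[3.0999 7.9001] v=[2.8124 -2.8124]

Answer: 3.0999 7.9001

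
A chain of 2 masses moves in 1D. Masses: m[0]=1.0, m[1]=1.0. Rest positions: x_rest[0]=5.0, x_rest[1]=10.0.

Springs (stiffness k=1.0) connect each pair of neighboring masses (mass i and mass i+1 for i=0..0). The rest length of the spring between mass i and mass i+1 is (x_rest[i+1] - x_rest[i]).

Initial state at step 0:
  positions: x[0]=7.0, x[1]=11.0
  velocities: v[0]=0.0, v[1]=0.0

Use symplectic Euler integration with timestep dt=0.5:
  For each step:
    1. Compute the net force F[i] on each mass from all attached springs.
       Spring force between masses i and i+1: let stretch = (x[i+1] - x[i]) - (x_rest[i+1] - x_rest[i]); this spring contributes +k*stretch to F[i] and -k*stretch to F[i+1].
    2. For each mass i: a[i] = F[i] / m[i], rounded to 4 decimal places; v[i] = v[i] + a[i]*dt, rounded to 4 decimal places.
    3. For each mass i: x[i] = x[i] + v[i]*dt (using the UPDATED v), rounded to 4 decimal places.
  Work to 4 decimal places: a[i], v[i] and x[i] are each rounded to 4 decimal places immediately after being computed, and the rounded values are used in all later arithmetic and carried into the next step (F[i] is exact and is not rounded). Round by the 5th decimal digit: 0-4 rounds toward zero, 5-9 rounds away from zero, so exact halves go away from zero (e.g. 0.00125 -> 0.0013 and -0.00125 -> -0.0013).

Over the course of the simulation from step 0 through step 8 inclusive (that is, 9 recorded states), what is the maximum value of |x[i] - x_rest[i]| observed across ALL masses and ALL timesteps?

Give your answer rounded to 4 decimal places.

Step 0: x=[7.0000 11.0000] v=[0.0000 0.0000]
Step 1: x=[6.7500 11.2500] v=[-0.5000 0.5000]
Step 2: x=[6.3750 11.6250] v=[-0.7500 0.7500]
Step 3: x=[6.0625 11.9375] v=[-0.6250 0.6250]
Step 4: x=[5.9688 12.0313] v=[-0.1875 0.1875]
Step 5: x=[6.1407 11.8594] v=[0.3438 -0.3438]
Step 6: x=[6.4923 11.5078] v=[0.7032 -0.7032]
Step 7: x=[6.8478 11.1523] v=[0.7110 -0.7110]
Step 8: x=[7.0295 10.9707] v=[0.3633 -0.3633]
Max displacement = 2.0313

Answer: 2.0313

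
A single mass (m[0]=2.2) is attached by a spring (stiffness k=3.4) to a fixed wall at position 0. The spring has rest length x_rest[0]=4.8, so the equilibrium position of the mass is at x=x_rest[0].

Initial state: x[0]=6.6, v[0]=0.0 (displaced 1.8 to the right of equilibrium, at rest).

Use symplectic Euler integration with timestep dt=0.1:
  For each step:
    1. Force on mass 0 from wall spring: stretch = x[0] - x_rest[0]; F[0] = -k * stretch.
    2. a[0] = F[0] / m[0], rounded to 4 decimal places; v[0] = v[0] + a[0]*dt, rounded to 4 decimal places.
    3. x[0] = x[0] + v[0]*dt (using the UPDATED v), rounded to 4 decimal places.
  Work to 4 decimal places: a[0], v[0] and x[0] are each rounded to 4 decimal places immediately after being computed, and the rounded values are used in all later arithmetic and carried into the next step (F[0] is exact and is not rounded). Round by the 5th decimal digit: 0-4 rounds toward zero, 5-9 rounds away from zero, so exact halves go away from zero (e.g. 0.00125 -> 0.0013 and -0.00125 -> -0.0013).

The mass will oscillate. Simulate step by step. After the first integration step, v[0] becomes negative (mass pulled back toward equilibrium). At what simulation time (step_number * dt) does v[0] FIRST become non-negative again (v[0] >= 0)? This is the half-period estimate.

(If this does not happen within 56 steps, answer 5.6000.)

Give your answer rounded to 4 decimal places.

Step 0: x=[6.6000] v=[0.0000]
Step 1: x=[6.5722] v=[-0.2782]
Step 2: x=[6.5170] v=[-0.5521]
Step 3: x=[6.4353] v=[-0.8175]
Step 4: x=[6.3283] v=[-1.0702]
Step 5: x=[6.1977] v=[-1.3064]
Step 6: x=[6.0455] v=[-1.5224]
Step 7: x=[5.8740] v=[-1.7149]
Step 8: x=[5.6859] v=[-1.8809]
Step 9: x=[5.4841] v=[-2.0178]
Step 10: x=[5.2718] v=[-2.1235]
Step 11: x=[5.0522] v=[-2.1964]
Step 12: x=[4.8287] v=[-2.2354]
Step 13: x=[4.6047] v=[-2.2398]
Step 14: x=[4.3837] v=[-2.2096]
Step 15: x=[4.1692] v=[-2.1453]
Step 16: x=[3.9644] v=[-2.0478]
Step 17: x=[3.7725] v=[-1.9187]
Step 18: x=[3.5965] v=[-1.7599]
Step 19: x=[3.4391] v=[-1.5739]
Step 20: x=[3.3027] v=[-1.3636]
Step 21: x=[3.1895] v=[-1.1322]
Step 22: x=[3.1012] v=[-0.8833]
Step 23: x=[3.0391] v=[-0.6208]
Step 24: x=[3.0042] v=[-0.3487]
Step 25: x=[2.9971] v=[-0.0712]
Step 26: x=[3.0178] v=[0.2074]
First v>=0 after going negative at step 26, time=2.6000

Answer: 2.6000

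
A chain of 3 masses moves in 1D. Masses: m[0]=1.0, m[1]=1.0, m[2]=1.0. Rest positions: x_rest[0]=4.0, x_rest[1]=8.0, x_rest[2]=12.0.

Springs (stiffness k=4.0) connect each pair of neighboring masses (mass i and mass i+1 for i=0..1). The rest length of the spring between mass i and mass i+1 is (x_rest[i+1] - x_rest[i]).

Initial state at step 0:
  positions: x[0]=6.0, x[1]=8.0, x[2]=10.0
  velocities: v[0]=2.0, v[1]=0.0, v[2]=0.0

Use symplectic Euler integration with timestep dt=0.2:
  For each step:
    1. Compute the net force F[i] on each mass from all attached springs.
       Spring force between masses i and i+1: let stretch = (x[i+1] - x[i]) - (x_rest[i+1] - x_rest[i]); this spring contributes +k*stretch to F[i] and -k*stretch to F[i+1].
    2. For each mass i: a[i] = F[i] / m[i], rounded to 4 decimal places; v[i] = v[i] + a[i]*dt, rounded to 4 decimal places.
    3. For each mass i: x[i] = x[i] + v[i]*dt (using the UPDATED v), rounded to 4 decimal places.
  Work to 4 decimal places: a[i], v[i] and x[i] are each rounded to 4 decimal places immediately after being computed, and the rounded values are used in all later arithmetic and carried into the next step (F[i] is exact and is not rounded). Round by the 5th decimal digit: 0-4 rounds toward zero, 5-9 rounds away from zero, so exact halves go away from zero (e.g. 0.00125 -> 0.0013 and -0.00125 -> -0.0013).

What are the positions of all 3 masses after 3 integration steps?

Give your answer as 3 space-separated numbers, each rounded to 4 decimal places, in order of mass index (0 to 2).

Step 0: x=[6.0000 8.0000 10.0000] v=[2.0000 0.0000 0.0000]
Step 1: x=[6.0800 8.0000 10.3200] v=[0.4000 0.0000 1.6000]
Step 2: x=[5.8272 8.0640 10.9088] v=[-1.2640 0.3200 2.9440]
Step 3: x=[5.2923 8.2253 11.6824] v=[-2.6746 0.8064 3.8682]

Answer: 5.2923 8.2253 11.6824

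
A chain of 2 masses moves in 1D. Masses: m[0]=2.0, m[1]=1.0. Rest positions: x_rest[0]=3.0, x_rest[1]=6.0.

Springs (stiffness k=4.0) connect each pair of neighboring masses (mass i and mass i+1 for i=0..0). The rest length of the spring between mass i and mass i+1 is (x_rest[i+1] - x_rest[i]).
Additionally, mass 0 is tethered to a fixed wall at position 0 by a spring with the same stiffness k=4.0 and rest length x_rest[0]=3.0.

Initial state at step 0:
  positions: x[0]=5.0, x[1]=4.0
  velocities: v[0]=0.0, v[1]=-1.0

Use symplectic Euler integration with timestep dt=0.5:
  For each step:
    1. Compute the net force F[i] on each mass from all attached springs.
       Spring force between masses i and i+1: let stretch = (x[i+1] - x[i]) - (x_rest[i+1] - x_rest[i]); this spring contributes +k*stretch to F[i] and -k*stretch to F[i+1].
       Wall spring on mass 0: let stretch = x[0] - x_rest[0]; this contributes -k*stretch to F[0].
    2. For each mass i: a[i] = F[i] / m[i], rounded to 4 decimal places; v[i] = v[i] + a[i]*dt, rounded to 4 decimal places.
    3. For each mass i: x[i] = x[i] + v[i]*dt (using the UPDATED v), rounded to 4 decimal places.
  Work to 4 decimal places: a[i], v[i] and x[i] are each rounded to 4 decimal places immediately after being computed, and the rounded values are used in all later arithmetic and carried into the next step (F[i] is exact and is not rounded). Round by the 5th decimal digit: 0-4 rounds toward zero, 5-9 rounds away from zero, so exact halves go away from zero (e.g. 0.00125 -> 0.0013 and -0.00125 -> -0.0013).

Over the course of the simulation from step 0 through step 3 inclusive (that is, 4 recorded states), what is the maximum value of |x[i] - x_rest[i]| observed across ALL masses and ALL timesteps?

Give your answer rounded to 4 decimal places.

Answer: 2.5000

Derivation:
Step 0: x=[5.0000 4.0000] v=[0.0000 -1.0000]
Step 1: x=[2.0000 7.5000] v=[-6.0000 7.0000]
Step 2: x=[0.7500 8.5000] v=[-2.5000 2.0000]
Step 3: x=[3.0000 4.7500] v=[4.5000 -7.5000]
Max displacement = 2.5000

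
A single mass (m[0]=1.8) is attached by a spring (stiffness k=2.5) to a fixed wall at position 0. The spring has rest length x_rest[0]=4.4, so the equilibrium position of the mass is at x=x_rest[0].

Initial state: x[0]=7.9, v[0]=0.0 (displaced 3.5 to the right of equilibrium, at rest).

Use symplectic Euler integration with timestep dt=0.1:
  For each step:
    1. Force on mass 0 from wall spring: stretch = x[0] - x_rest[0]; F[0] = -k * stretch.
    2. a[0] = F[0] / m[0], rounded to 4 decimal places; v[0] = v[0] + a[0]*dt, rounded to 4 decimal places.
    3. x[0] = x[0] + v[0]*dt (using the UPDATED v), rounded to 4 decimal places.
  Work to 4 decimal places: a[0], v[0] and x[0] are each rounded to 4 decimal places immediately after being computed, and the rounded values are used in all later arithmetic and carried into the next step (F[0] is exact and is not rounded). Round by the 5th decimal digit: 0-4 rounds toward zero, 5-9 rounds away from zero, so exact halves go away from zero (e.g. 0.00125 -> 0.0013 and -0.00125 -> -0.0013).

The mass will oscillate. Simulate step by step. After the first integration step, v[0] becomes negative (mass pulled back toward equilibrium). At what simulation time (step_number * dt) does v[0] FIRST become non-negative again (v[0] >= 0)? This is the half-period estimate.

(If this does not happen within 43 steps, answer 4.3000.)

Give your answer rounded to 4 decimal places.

Step 0: x=[7.9000] v=[0.0000]
Step 1: x=[7.8514] v=[-0.4861]
Step 2: x=[7.7549] v=[-0.9655]
Step 3: x=[7.6118] v=[-1.4315]
Step 4: x=[7.4240] v=[-1.8776]
Step 5: x=[7.1942] v=[-2.2976]
Step 6: x=[6.9256] v=[-2.6857]
Step 7: x=[6.6220] v=[-3.0365]
Step 8: x=[6.2875] v=[-3.3451]
Step 9: x=[5.9268] v=[-3.6073]
Step 10: x=[5.5449] v=[-3.8194]
Step 11: x=[5.1471] v=[-3.9784]
Step 12: x=[4.7389] v=[-4.0822]
Step 13: x=[4.3260] v=[-4.1293]
Step 14: x=[3.9141] v=[-4.1190]
Step 15: x=[3.5090] v=[-4.0515]
Step 16: x=[3.1162] v=[-3.9278]
Step 17: x=[2.7413] v=[-3.7495]
Step 18: x=[2.3894] v=[-3.5191]
Step 19: x=[2.0654] v=[-3.2399]
Step 20: x=[1.7738] v=[-2.9157]
Step 21: x=[1.5187] v=[-2.5510]
Step 22: x=[1.3036] v=[-2.1508]
Step 23: x=[1.1315] v=[-1.7207]
Step 24: x=[1.0048] v=[-1.2667]
Step 25: x=[0.9253] v=[-0.7951]
Step 26: x=[0.8941] v=[-0.3125]
Step 27: x=[0.9115] v=[0.1744]
First v>=0 after going negative at step 27, time=2.7000

Answer: 2.7000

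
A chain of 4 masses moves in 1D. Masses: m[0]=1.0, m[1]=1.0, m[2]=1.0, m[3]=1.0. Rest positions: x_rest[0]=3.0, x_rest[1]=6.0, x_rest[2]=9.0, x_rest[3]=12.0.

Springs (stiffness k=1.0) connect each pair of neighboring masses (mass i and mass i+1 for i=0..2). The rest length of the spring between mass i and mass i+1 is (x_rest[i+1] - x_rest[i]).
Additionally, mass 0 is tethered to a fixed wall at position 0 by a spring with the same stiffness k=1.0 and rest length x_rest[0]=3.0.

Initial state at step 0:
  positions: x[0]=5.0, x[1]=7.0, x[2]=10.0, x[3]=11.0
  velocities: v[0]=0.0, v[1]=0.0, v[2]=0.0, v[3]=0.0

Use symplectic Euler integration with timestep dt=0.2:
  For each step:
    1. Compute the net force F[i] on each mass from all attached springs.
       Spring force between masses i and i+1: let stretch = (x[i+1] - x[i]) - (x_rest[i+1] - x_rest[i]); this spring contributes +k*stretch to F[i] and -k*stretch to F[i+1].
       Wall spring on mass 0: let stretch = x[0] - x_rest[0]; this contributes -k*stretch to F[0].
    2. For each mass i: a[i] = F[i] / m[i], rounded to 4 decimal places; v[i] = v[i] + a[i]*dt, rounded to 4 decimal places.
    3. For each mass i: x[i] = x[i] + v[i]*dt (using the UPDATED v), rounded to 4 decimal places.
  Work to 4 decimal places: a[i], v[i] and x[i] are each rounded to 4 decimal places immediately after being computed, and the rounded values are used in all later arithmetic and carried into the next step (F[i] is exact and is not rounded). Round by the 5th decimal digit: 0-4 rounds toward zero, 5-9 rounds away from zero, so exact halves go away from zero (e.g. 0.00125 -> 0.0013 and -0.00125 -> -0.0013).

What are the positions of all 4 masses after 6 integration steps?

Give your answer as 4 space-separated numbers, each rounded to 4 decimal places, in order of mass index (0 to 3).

Step 0: x=[5.0000 7.0000 10.0000 11.0000] v=[0.0000 0.0000 0.0000 0.0000]
Step 1: x=[4.8800 7.0400 9.9200 11.0800] v=[-0.6000 0.2000 -0.4000 0.4000]
Step 2: x=[4.6512 7.1088 9.7712 11.2336] v=[-1.1440 0.3440 -0.7440 0.7680]
Step 3: x=[4.3347 7.1858 9.5744 11.4487] v=[-1.5827 0.3850 -0.9840 1.0755]
Step 4: x=[3.9588 7.2443 9.3570 11.7088] v=[-1.8794 0.2925 -1.0869 1.3006]
Step 5: x=[3.5560 7.2559 9.1492 11.9948] v=[-2.0141 0.0579 -1.0391 1.4302]
Step 6: x=[3.1589 7.1952 8.9795 12.2870] v=[-1.9853 -0.3034 -0.8486 1.4611]

Answer: 3.1589 7.1952 8.9795 12.2870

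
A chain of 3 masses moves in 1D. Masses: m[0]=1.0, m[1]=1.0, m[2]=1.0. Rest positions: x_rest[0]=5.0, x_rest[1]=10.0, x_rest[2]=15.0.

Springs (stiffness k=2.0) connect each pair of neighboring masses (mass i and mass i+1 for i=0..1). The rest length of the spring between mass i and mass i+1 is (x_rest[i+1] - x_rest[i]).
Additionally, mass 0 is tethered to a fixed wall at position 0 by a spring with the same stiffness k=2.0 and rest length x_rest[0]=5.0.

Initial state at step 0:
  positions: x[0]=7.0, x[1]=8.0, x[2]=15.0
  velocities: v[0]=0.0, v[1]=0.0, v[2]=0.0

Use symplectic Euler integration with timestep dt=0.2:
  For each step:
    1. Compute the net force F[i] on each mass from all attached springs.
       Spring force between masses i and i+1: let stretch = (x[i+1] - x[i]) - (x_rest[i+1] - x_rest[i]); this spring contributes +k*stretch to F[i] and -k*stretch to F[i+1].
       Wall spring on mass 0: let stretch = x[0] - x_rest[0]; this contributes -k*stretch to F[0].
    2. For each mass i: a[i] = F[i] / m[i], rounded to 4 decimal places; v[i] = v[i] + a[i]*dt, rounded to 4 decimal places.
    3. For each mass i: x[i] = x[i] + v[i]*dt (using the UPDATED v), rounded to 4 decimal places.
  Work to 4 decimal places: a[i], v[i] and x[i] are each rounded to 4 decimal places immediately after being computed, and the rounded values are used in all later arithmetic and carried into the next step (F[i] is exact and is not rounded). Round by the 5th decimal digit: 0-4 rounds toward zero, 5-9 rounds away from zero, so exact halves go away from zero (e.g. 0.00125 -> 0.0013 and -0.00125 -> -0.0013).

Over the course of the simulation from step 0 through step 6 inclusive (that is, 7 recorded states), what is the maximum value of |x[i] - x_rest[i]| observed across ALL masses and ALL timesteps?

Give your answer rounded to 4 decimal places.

Answer: 2.1165

Derivation:
Step 0: x=[7.0000 8.0000 15.0000] v=[0.0000 0.0000 0.0000]
Step 1: x=[6.5200 8.4800 14.8400] v=[-2.4000 2.4000 -0.8000]
Step 2: x=[5.6752 9.3120 14.5712] v=[-4.2240 4.1600 -1.3440]
Step 3: x=[4.6673 10.2738 14.2817] v=[-5.0394 4.8090 -1.4477]
Step 4: x=[3.7346 11.1077 14.0715] v=[-4.6637 4.1696 -1.0509]
Step 5: x=[3.0929 11.5889 14.0242] v=[-3.2083 2.4059 -0.2364]
Step 6: x=[2.8835 11.5852 14.1821] v=[-1.0471 -0.0184 0.7895]
Max displacement = 2.1165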